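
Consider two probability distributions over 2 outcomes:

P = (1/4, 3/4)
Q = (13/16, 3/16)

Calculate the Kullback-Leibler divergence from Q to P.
D(P||Q) = Σ P(i) log₂(P(i)/Q(i))
  i=0: (1/4) × log₂((1/4)/(13/16)) = (1/4) × log₂(4/13) = -0.4251
  i=1: (3/4) × log₂((3/4)/(3/16)) = (3/4) × log₂(4) = 1.5000
D(P||Q) = -0.4251 + 1.5000
  = 1.0749 bits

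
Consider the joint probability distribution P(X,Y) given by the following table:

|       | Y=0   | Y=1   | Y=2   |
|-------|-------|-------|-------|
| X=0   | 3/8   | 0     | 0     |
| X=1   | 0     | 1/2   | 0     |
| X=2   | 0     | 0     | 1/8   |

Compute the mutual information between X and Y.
Marginal P(X) (row sums):
  P(X=0) = 3/8 + 0 + 0 = 3/8
  P(X=1) = 0 + 1/2 + 0 = 1/2
  P(X=2) = 0 + 0 + 1/8 = 1/8
Marginal P(Y) (column sums):
  P(Y=0) = 3/8 + 0 + 0 = 3/8
  P(Y=1) = 0 + 1/2 + 0 = 1/2
  P(Y=2) = 0 + 0 + 1/8 = 1/8

H(X) = -[(3/8)·log₂(3/8) + (1/2)·log₂(1/2) + (1/8)·log₂(1/8)]
  = 0.5306 + 0.5000 + 0.3750
  = 1.4056 bits
H(Y) = -[(3/8)·log₂(3/8) + (1/2)·log₂(1/2) + (1/8)·log₂(1/8)]
  = 0.5306 + 0.5000 + 0.3750
  = 1.4056 bits
H(X,Y) = -[(3/8)·log₂(3/8) + (1/2)·log₂(1/2) + (1/8)·log₂(1/8)]
  = 0.5306 + 0.5000 + 0.3750
  = 1.4056 bits

I(X;Y) = H(X) + H(Y) - H(X,Y)
  = 1.4056 + 1.4056 - 1.4056
  = 1.4056 bits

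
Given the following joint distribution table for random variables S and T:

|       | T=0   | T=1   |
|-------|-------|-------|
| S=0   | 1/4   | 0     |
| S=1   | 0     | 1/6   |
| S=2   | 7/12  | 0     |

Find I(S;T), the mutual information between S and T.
Marginal P(S) (row sums):
  P(S=0) = 1/4 + 0 = 1/4
  P(S=1) = 0 + 1/6 = 1/6
  P(S=2) = 7/12 + 0 = 7/12
Marginal P(T) (column sums):
  P(T=0) = 1/4 + 0 + 7/12 = 5/6
  P(T=1) = 0 + 1/6 + 0 = 1/6

H(S) = -[(1/4)·log₂(1/4) + (1/6)·log₂(1/6) + (7/12)·log₂(7/12)]
  = 0.5000 + 0.4308 + 0.4536
  = 1.3844 bits
H(T) = -[(5/6)·log₂(5/6) + (1/6)·log₂(1/6)]
  = 0.2192 + 0.4308
  = 0.6500 bits
H(S,T) = -[(1/4)·log₂(1/4) + (1/6)·log₂(1/6) + (7/12)·log₂(7/12)]
  = 0.5000 + 0.4308 + 0.4536
  = 1.3844 bits

I(S;T) = H(S) + H(T) - H(S,T)
  = 1.3844 + 0.6500 - 1.3844
  = 0.6500 bits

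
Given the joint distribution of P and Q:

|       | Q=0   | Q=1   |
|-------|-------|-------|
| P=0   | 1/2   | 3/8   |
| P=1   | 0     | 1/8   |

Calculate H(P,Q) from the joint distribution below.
H(P,Q) = -Σ P(P,Q) log₂ P(P,Q), summed over the non-zero cells:
H(P,Q) = -[(1/2)·log₂(1/2) + (3/8)·log₂(3/8) + (1/8)·log₂(1/8)]
  = 0.5000 + 0.5306 + 0.3750
  = 1.4056 bits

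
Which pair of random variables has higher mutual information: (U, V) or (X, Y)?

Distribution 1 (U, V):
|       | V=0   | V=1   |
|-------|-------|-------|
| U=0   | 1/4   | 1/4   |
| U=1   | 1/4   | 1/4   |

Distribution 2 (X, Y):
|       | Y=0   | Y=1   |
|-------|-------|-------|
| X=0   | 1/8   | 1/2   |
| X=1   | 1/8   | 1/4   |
Distribution 1 (U, V):
Marginal P(U) (row sums):
  P(U=0) = 1/4 + 1/4 = 1/2
  P(U=1) = 1/4 + 1/4 = 1/2
Marginal P(V) (column sums):
  P(V=0) = 1/4 + 1/4 = 1/2
  P(V=1) = 1/4 + 1/4 = 1/2

H(U) = -[(1/2)·log₂(1/2) + (1/2)·log₂(1/2)]
  = 0.5000 + 0.5000
  = 1.0000 bits
H(V) = -[(1/2)·log₂(1/2) + (1/2)·log₂(1/2)]
  = 0.5000 + 0.5000
  = 1.0000 bits
H(U,V) = -[(1/4)·log₂(1/4) + (1/4)·log₂(1/4) + (1/4)·log₂(1/4) + (1/4)·log₂(1/4)]
  = 0.5000 + 0.5000 + 0.5000 + 0.5000
  = 2.0000 bits

I(U;V) = H(U) + H(V) - H(U,V)
  = 1.0000 + 1.0000 - 2.0000
  = 0.0000 bits

Distribution 2 (X, Y):
Marginal P(X) (row sums):
  P(X=0) = 1/8 + 1/2 = 5/8
  P(X=1) = 1/8 + 1/4 = 3/8
Marginal P(Y) (column sums):
  P(Y=0) = 1/8 + 1/8 = 1/4
  P(Y=1) = 1/2 + 1/4 = 3/4

H(X) = -[(5/8)·log₂(5/8) + (3/8)·log₂(3/8)]
  = 0.4238 + 0.5306
  = 0.9544 bits
H(Y) = -[(1/4)·log₂(1/4) + (3/4)·log₂(3/4)]
  = 0.5000 + 0.3113
  = 0.8113 bits
H(X,Y) = -[(1/8)·log₂(1/8) + (1/2)·log₂(1/2) + (1/8)·log₂(1/8) + (1/4)·log₂(1/4)]
  = 0.3750 + 0.5000 + 0.3750 + 0.5000
  = 1.7500 bits

I(X;Y) = H(X) + H(Y) - H(X,Y)
  = 0.9544 + 0.8113 - 1.7500
  = 0.0157 bits

I(X;Y) = 0.0157 bits > I(U;V) = 0.0000 bits, so (X, Y) has the higher mutual information (stronger dependence).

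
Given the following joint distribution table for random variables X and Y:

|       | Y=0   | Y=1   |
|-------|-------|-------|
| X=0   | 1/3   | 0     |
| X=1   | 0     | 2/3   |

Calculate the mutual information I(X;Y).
Marginal P(X) (row sums):
  P(X=0) = 1/3 + 0 = 1/3
  P(X=1) = 0 + 2/3 = 2/3
Marginal P(Y) (column sums):
  P(Y=0) = 1/3 + 0 = 1/3
  P(Y=1) = 0 + 2/3 = 2/3

H(X) = -[(1/3)·log₂(1/3) + (2/3)·log₂(2/3)]
  = 0.5283 + 0.3900
  = 0.9183 bits
H(Y) = -[(1/3)·log₂(1/3) + (2/3)·log₂(2/3)]
  = 0.5283 + 0.3900
  = 0.9183 bits
H(X,Y) = -[(1/3)·log₂(1/3) + (2/3)·log₂(2/3)]
  = 0.5283 + 0.3900
  = 0.9183 bits

I(X;Y) = H(X) + H(Y) - H(X,Y)
  = 0.9183 + 0.9183 - 0.9183
  = 0.9183 bits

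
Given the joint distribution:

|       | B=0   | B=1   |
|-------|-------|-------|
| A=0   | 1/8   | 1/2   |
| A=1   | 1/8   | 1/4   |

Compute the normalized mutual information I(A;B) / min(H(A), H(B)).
Marginal P(A) (row sums):
  P(A=0) = 1/8 + 1/2 = 5/8
  P(A=1) = 1/8 + 1/4 = 3/8
Marginal P(B) (column sums):
  P(B=0) = 1/8 + 1/8 = 1/4
  P(B=1) = 1/2 + 1/4 = 3/4

H(A) = -[(5/8)·log₂(5/8) + (3/8)·log₂(3/8)]
  = 0.4238 + 0.5306
  = 0.9544 bits
H(B) = -[(1/4)·log₂(1/4) + (3/4)·log₂(3/4)]
  = 0.5000 + 0.3113
  = 0.8113 bits
H(A,B) = -[(1/8)·log₂(1/8) + (1/2)·log₂(1/2) + (1/8)·log₂(1/8) + (1/4)·log₂(1/4)]
  = 0.3750 + 0.5000 + 0.3750 + 0.5000
  = 1.7500 bits

I(A;B) = H(A) + H(B) - H(A,B)
  = 0.9544 + 0.8113 - 1.7500
  = 0.0157 bits

min(H(A), H(B)) = min(0.9544, 0.8113) = 0.8113 bits
Normalized MI = 0.0157 / 0.8113 = 0.0194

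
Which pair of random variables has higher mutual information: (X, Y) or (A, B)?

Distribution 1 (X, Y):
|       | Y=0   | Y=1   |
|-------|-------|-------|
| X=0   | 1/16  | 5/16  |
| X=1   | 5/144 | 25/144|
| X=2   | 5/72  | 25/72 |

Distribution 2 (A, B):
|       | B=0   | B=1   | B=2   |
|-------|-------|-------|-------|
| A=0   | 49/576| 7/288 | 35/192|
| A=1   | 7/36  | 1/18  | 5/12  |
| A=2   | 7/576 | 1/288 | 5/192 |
Distribution 1 (X, Y):
Marginal P(X) (row sums):
  P(X=0) = 1/16 + 5/16 = 3/8
  P(X=1) = 5/144 + 25/144 = 5/24
  P(X=2) = 5/72 + 25/72 = 5/12
Marginal P(Y) (column sums):
  P(Y=0) = 1/16 + 5/144 + 5/72 = 1/6
  P(Y=1) = 5/16 + 25/144 + 25/72 = 5/6

H(X) = -[(3/8)·log₂(3/8) + (5/24)·log₂(5/24) + (5/12)·log₂(5/12)]
  = 0.5306 + 0.4715 + 0.5263
  = 1.5284 bits
H(Y) = -[(1/6)·log₂(1/6) + (5/6)·log₂(5/6)]
  = 0.4308 + 0.2192
  = 0.6500 bits
H(X,Y) = -[(1/16)·log₂(1/16) + (5/16)·log₂(5/16) + (5/144)·log₂(5/144) + (25/144)·log₂(25/144) + (5/72)·log₂(5/72) + (25/72)·log₂(25/72)]
  = 0.2500 + 0.5244 + 0.1683 + 0.4386 + 0.2672 + 0.5299
  = 2.1784 bits

I(X;Y) = H(X) + H(Y) - H(X,Y)
  = 1.5284 + 0.6500 - 2.1784
  = 0.0000 bits

Distribution 2 (A, B):
Marginal P(A) (row sums):
  P(A=0) = 49/576 + 7/288 + 35/192 = 7/24
  P(A=1) = 7/36 + 1/18 + 5/12 = 2/3
  P(A=2) = 7/576 + 1/288 + 5/192 = 1/24
Marginal P(B) (column sums):
  P(B=0) = 49/576 + 7/36 + 7/576 = 7/24
  P(B=1) = 7/288 + 1/18 + 1/288 = 1/12
  P(B=2) = 35/192 + 5/12 + 5/192 = 5/8

H(A) = -[(7/24)·log₂(7/24) + (2/3)·log₂(2/3) + (1/24)·log₂(1/24)]
  = 0.5185 + 0.3900 + 0.1910
  = 1.0995 bits
H(B) = -[(7/24)·log₂(7/24) + (1/12)·log₂(1/12) + (5/8)·log₂(5/8)]
  = 0.5185 + 0.2987 + 0.4238
  = 1.2410 bits
H(A,B) = -[(49/576)·log₂(49/576) + (7/288)·log₂(7/288) + (35/192)·log₂(35/192) + (7/36)·log₂(7/36) + (1/18)·log₂(1/18) + (5/12)·log₂(5/12) + (7/576)·log₂(7/576) + (1/288)·log₂(1/288) + (5/192)·log₂(5/192)]
  = 0.3024 + 0.1303 + 0.4476 + 0.4594 + 0.2317 + 0.5263 + 0.0773 + 0.0284 + 0.1371
  = 2.3405 bits

I(A;B) = H(A) + H(B) - H(A,B)
  = 1.0995 + 1.2410 - 2.3405
  = 0.0000 bits

Both joint tables factor as the product of their marginals, so I(X;Y) = I(A;B) = 0 bits: neither is larger (both pairs are independent).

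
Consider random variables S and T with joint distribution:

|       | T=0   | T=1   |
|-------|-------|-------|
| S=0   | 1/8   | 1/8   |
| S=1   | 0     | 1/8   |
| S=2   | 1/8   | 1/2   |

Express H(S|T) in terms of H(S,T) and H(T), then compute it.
H(S|T) = H(S,T) - H(T)

Marginal P(T) (column sums):
  P(T=0) = 1/8 + 0 + 1/8 = 1/4
  P(T=1) = 1/8 + 1/8 + 1/2 = 3/4

H(S,T) = -[(1/8)·log₂(1/8) + (1/8)·log₂(1/8) + (1/8)·log₂(1/8) + (1/8)·log₂(1/8) + (1/2)·log₂(1/2)]
  = 0.3750 + 0.3750 + 0.3750 + 0.3750 + 0.5000
  = 2.0000 bits
H(T) = -[(1/4)·log₂(1/4) + (3/4)·log₂(3/4)]
  = 0.5000 + 0.3113
  = 0.8113 bits

H(S|T) = 2.0000 - 0.8113 = 1.1887 bits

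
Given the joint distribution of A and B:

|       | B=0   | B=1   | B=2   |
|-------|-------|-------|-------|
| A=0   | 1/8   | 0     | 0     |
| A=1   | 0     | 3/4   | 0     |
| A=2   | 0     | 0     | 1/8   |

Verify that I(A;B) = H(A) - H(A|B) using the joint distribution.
Left side, from I(A;B) = H(A) + H(B) - H(A,B):
Marginal P(A) (row sums):
  P(A=0) = 1/8 + 0 + 0 = 1/8
  P(A=1) = 0 + 3/4 + 0 = 3/4
  P(A=2) = 0 + 0 + 1/8 = 1/8
Marginal P(B) (column sums):
  P(B=0) = 1/8 + 0 + 0 = 1/8
  P(B=1) = 0 + 3/4 + 0 = 3/4
  P(B=2) = 0 + 0 + 1/8 = 1/8

H(A) = -[(1/8)·log₂(1/8) + (3/4)·log₂(3/4) + (1/8)·log₂(1/8)]
  = 0.3750 + 0.3113 + 0.3750
  = 1.0613 bits
H(B) = -[(1/8)·log₂(1/8) + (3/4)·log₂(3/4) + (1/8)·log₂(1/8)]
  = 0.3750 + 0.3113 + 0.3750
  = 1.0613 bits
H(A,B) = -[(1/8)·log₂(1/8) + (3/4)·log₂(3/4) + (1/8)·log₂(1/8)]
  = 0.3750 + 0.3113 + 0.3750
  = 1.0613 bits

I(A;B) = H(A) + H(B) - H(A,B)
  = 1.0613 + 1.0613 - 1.0613
  = 1.0613 bits

Right side, with H(A|B) computed directly from the conditional probabilities:
H(A|B) = -Σ P(A,B)·log₂ P(A|B), where P(A|B) = P(A,B) / P(B)
  (cells with P(A,B) = 0 contribute 0)
  (A=0,B=0): P(A|B) = (1/8)/(1/8) = 1;  -(1/8)·log₂(1) = 0.0000
  (A=1,B=1): P(A|B) = (3/4)/(3/4) = 1;  -(3/4)·log₂(1) = 0.0000
  (A=2,B=2): P(A|B) = (1/8)/(1/8) = 1;  -(1/8)·log₂(1) = 0.0000
H(A|B) = 0.0000 + 0.0000 + 0.0000
  = 0.0000 bits
H(A) - H(A|B) = 1.0613 - 0.0000 = 1.0613 bits

Both sides equal 1.0613 bits, so I(A;B) = H(A) - H(A|B) ✓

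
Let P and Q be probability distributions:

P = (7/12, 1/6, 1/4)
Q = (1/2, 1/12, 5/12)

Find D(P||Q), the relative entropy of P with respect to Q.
D(P||Q) = Σ P(i) log₂(P(i)/Q(i))
  i=0: (7/12) × log₂((7/12)/(1/2)) = (7/12) × log₂(7/6) = 0.1297
  i=1: (1/6) × log₂((1/6)/(1/12)) = (1/6) × log₂(2) = 0.1667
  i=2: (1/4) × log₂((1/4)/(5/12)) = (1/4) × log₂(3/5) = -0.1842
D(P||Q) = 0.1297 + 0.1667 - 0.1842
  = 0.1122 bits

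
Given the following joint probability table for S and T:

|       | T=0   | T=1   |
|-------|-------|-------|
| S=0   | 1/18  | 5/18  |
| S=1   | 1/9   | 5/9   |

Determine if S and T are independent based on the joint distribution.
Marginal P(S) (row sums):
  P(S=0) = 1/18 + 5/18 = 1/3
  P(S=1) = 1/9 + 5/9 = 2/3
Marginal P(T) (column sums):
  P(T=0) = 1/18 + 1/9 = 1/6
  P(T=1) = 5/18 + 5/9 = 5/6

S and T are independent iff P(S=i,T=j) = P(S=i)·P(T=j) for every cell.
  P(S=0)·P(T=0) = 1/3 × 1/6 = 1/18 = P(S=0,T=0) ✓
  P(S=0)·P(T=1) = 1/3 × 5/6 = 5/18 = P(S=0,T=1) ✓
  P(S=1)·P(T=0) = 2/3 × 1/6 = 1/9 = P(S=1,T=0) ✓
  P(S=1)·P(T=1) = 2/3 × 5/6 = 5/9 = P(S=1,T=1) ✓

Yes, S and T are independent: every cell factors, so I(S;T) = 0 bits.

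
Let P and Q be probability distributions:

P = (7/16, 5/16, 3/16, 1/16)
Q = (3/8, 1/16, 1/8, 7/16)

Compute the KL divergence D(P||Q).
D(P||Q) = Σ P(i) log₂(P(i)/Q(i))
  i=0: (7/16) × log₂((7/16)/(3/8)) = (7/16) × log₂(7/6) = 0.0973
  i=1: (5/16) × log₂((5/16)/(1/16)) = (5/16) × log₂(5) = 0.7256
  i=2: (3/16) × log₂((3/16)/(1/8)) = (3/16) × log₂(3/2) = 0.1097
  i=3: (1/16) × log₂((1/16)/(7/16)) = (1/16) × log₂(1/7) = -0.1755
D(P||Q) = 0.0973 + 0.7256 + 0.1097 - 0.1755
  = 0.7571 bits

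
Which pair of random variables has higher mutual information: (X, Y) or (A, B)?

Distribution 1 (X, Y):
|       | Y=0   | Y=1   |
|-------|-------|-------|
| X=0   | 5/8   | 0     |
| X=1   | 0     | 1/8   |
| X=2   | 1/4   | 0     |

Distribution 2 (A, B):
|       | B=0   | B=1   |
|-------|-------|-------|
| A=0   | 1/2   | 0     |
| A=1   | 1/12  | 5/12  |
Distribution 1 (X, Y):
Marginal P(X) (row sums):
  P(X=0) = 5/8 + 0 = 5/8
  P(X=1) = 0 + 1/8 = 1/8
  P(X=2) = 1/4 + 0 = 1/4
Marginal P(Y) (column sums):
  P(Y=0) = 5/8 + 0 + 1/4 = 7/8
  P(Y=1) = 0 + 1/8 + 0 = 1/8

H(X) = -[(5/8)·log₂(5/8) + (1/8)·log₂(1/8) + (1/4)·log₂(1/4)]
  = 0.4238 + 0.3750 + 0.5000
  = 1.2988 bits
H(Y) = -[(7/8)·log₂(7/8) + (1/8)·log₂(1/8)]
  = 0.1686 + 0.3750
  = 0.5436 bits
H(X,Y) = -[(5/8)·log₂(5/8) + (1/8)·log₂(1/8) + (1/4)·log₂(1/4)]
  = 0.4238 + 0.3750 + 0.5000
  = 1.2988 bits

I(X;Y) = H(X) + H(Y) - H(X,Y)
  = 1.2988 + 0.5436 - 1.2988
  = 0.5436 bits

Distribution 2 (A, B):
Marginal P(A) (row sums):
  P(A=0) = 1/2 + 0 = 1/2
  P(A=1) = 1/12 + 5/12 = 1/2
Marginal P(B) (column sums):
  P(B=0) = 1/2 + 1/12 = 7/12
  P(B=1) = 0 + 5/12 = 5/12

H(A) = -[(1/2)·log₂(1/2) + (1/2)·log₂(1/2)]
  = 0.5000 + 0.5000
  = 1.0000 bits
H(B) = -[(7/12)·log₂(7/12) + (5/12)·log₂(5/12)]
  = 0.4536 + 0.5263
  = 0.9799 bits
H(A,B) = -[(1/2)·log₂(1/2) + (1/12)·log₂(1/12) + (5/12)·log₂(5/12)]
  = 0.5000 + 0.2987 + 0.5263
  = 1.3250 bits

I(A;B) = H(A) + H(B) - H(A,B)
  = 1.0000 + 0.9799 - 1.3250
  = 0.6549 bits

I(A;B) = 0.6549 bits > I(X;Y) = 0.5436 bits, so (A, B) has the higher mutual information (stronger dependence).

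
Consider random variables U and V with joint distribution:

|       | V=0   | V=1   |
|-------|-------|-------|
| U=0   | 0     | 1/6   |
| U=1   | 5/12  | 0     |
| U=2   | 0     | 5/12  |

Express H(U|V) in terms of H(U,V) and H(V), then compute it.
H(U|V) = H(U,V) - H(V)

Marginal P(V) (column sums):
  P(V=0) = 0 + 5/12 + 0 = 5/12
  P(V=1) = 1/6 + 0 + 5/12 = 7/12

H(U,V) = -[(1/6)·log₂(1/6) + (5/12)·log₂(5/12) + (5/12)·log₂(5/12)]
  = 0.4308 + 0.5263 + 0.5263
  = 1.4834 bits
H(V) = -[(5/12)·log₂(5/12) + (7/12)·log₂(7/12)]
  = 0.5263 + 0.4536
  = 0.9799 bits

H(U|V) = 1.4834 - 0.9799 = 0.5035 bits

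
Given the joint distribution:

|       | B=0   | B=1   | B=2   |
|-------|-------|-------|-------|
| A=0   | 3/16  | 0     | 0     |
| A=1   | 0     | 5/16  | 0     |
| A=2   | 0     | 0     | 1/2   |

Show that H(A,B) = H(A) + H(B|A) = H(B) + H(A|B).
Marginal P(A) (row sums):
  P(A=0) = 3/16 + 0 + 0 = 3/16
  P(A=1) = 0 + 5/16 + 0 = 5/16
  P(A=2) = 0 + 0 + 1/2 = 1/2
Marginal P(B) (column sums):
  P(B=0) = 3/16 + 0 + 0 = 3/16
  P(B=1) = 0 + 5/16 + 0 = 5/16
  P(B=2) = 0 + 0 + 1/2 = 1/2

Decomposition 1: H(A) + H(B|A)
H(A) = -[(3/16)·log₂(3/16) + (5/16)·log₂(5/16) + (1/2)·log₂(1/2)]
  = 0.4528 + 0.5244 + 0.5000
  = 1.4772 bits
H(B|A) = -Σ P(A,B)·log₂ P(B|A), where P(B|A) = P(A,B) / P(A)
  (cells with P(A,B) = 0 contribute 0)
  (A=0,B=0): P(B|A) = (3/16)/(3/16) = 1;  -(3/16)·log₂(1) = 0.0000
  (A=1,B=1): P(B|A) = (5/16)/(5/16) = 1;  -(5/16)·log₂(1) = 0.0000
  (A=2,B=2): P(B|A) = (1/2)/(1/2) = 1;  -(1/2)·log₂(1) = 0.0000
H(B|A) = 0.0000 + 0.0000 + 0.0000
  = 0.0000 bits
H(A) + H(B|A) = 1.4772 + 0.0000 = 1.4772 bits

Decomposition 2: H(B) + H(A|B)
H(B) = -[(3/16)·log₂(3/16) + (5/16)·log₂(5/16) + (1/2)·log₂(1/2)]
  = 0.4528 + 0.5244 + 0.5000
  = 1.4772 bits
H(A|B) = -Σ P(A,B)·log₂ P(A|B), where P(A|B) = P(A,B) / P(B)
  (cells with P(A,B) = 0 contribute 0)
  (A=0,B=0): P(A|B) = (3/16)/(3/16) = 1;  -(3/16)·log₂(1) = 0.0000
  (A=1,B=1): P(A|B) = (5/16)/(5/16) = 1;  -(5/16)·log₂(1) = 0.0000
  (A=2,B=2): P(A|B) = (1/2)/(1/2) = 1;  -(1/2)·log₂(1) = 0.0000
H(A|B) = 0.0000 + 0.0000 + 0.0000
  = 0.0000 bits
H(B) + H(A|B) = 1.4772 + 0.0000 = 1.4772 bits

Direct computation of the joint entropy:
H(A,B) = -[(3/16)·log₂(3/16) + (5/16)·log₂(5/16) + (1/2)·log₂(1/2)]
  = 0.4528 + 0.5244 + 0.5000
  = 1.4772 bits

All three agree: H(A,B) = 1.4772 bits ✓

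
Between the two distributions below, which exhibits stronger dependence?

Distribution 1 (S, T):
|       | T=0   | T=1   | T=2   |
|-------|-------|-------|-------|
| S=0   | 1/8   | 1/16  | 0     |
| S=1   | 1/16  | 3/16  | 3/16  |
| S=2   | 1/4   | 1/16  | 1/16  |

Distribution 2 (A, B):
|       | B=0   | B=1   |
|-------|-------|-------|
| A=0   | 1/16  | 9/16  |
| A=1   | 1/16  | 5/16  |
Distribution 1 (S, T):
Marginal P(S) (row sums):
  P(S=0) = 1/8 + 1/16 + 0 = 3/16
  P(S=1) = 1/16 + 3/16 + 3/16 = 7/16
  P(S=2) = 1/4 + 1/16 + 1/16 = 3/8
Marginal P(T) (column sums):
  P(T=0) = 1/8 + 1/16 + 1/4 = 7/16
  P(T=1) = 1/16 + 3/16 + 1/16 = 5/16
  P(T=2) = 0 + 3/16 + 1/16 = 1/4

H(S) = -[(3/16)·log₂(3/16) + (7/16)·log₂(7/16) + (3/8)·log₂(3/8)]
  = 0.4528 + 0.5218 + 0.5306
  = 1.5052 bits
H(T) = -[(7/16)·log₂(7/16) + (5/16)·log₂(5/16) + (1/4)·log₂(1/4)]
  = 0.5218 + 0.5244 + 0.5000
  = 1.5462 bits
H(S,T) = -[(1/8)·log₂(1/8) + (1/16)·log₂(1/16) + (1/16)·log₂(1/16) + (3/16)·log₂(3/16) + (3/16)·log₂(3/16) + (1/4)·log₂(1/4) + (1/16)·log₂(1/16) + (1/16)·log₂(1/16)]
  = 0.3750 + 0.2500 + 0.2500 + 0.4528 + 0.4528 + 0.5000 + 0.2500 + 0.2500
  = 2.7806 bits

I(S;T) = H(S) + H(T) - H(S,T)
  = 1.5052 + 1.5462 - 2.7806
  = 0.2708 bits

Distribution 2 (A, B):
Marginal P(A) (row sums):
  P(A=0) = 1/16 + 9/16 = 5/8
  P(A=1) = 1/16 + 5/16 = 3/8
Marginal P(B) (column sums):
  P(B=0) = 1/16 + 1/16 = 1/8
  P(B=1) = 9/16 + 5/16 = 7/8

H(A) = -[(5/8)·log₂(5/8) + (3/8)·log₂(3/8)]
  = 0.4238 + 0.5306
  = 0.9544 bits
H(B) = -[(1/8)·log₂(1/8) + (7/8)·log₂(7/8)]
  = 0.3750 + 0.1686
  = 0.5436 bits
H(A,B) = -[(1/16)·log₂(1/16) + (9/16)·log₂(9/16) + (1/16)·log₂(1/16) + (5/16)·log₂(5/16)]
  = 0.2500 + 0.4669 + 0.2500 + 0.5244
  = 1.4913 bits

I(A;B) = H(A) + H(B) - H(A,B)
  = 0.9544 + 0.5436 - 1.4913
  = 0.0067 bits

I(S;T) = 0.2708 bits > I(A;B) = 0.0067 bits, so (S, T) has the higher mutual information (stronger dependence).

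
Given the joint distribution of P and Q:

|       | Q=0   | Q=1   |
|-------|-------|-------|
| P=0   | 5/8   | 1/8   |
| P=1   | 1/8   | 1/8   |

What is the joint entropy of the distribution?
H(P,Q) = -Σ P(P,Q) log₂ P(P,Q), summed over the non-zero cells:
H(P,Q) = -[(5/8)·log₂(5/8) + (1/8)·log₂(1/8) + (1/8)·log₂(1/8) + (1/8)·log₂(1/8)]
  = 0.4238 + 0.3750 + 0.3750 + 0.3750
  = 1.5488 bits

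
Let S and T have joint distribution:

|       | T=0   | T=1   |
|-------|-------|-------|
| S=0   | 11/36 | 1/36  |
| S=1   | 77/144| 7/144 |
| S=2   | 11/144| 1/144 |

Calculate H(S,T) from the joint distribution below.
H(S,T) = -Σ P(S,T) log₂ P(S,T), summed over the non-zero cells:
H(S,T) = -[(11/36)·log₂(11/36) + (1/36)·log₂(1/36) + (77/144)·log₂(77/144) + (7/144)·log₂(7/144) + (11/144)·log₂(11/144) + (1/144)·log₂(1/144)]
  = 0.5227 + 0.1436 + 0.4829 + 0.2121 + 0.2834 + 0.0498
  = 1.6945 bits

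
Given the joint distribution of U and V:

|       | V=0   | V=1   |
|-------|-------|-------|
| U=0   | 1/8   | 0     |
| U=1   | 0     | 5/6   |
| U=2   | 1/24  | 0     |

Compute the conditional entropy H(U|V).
Marginal P(V) (column sums):
  P(V=0) = 1/8 + 0 + 1/24 = 1/6
  P(V=1) = 0 + 5/6 + 0 = 5/6

H(U|V) = -Σ P(U,V)·log₂ P(U|V), where P(U|V) = P(U,V) / P(V)
  (cells with P(U,V) = 0 contribute 0)
  (U=0,V=0): P(U|V) = (1/8)/(1/6) = 3/4;  -(1/8)·log₂(3/4) = 0.0519
  (U=1,V=1): P(U|V) = (5/6)/(5/6) = 1;  -(5/6)·log₂(1) = 0.0000
  (U=2,V=0): P(U|V) = (1/24)/(1/6) = 1/4;  -(1/24)·log₂(1/4) = 0.0833
H(U|V) = 0.0519 + 0.0000 + 0.0833
  = 0.1352 bits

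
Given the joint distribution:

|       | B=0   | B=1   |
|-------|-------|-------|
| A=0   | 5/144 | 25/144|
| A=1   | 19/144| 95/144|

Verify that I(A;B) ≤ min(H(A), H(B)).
Marginal P(A) (row sums):
  P(A=0) = 5/144 + 25/144 = 5/24
  P(A=1) = 19/144 + 95/144 = 19/24
Marginal P(B) (column sums):
  P(B=0) = 5/144 + 19/144 = 1/6
  P(B=1) = 25/144 + 95/144 = 5/6

H(A) = -[(5/24)·log₂(5/24) + (19/24)·log₂(19/24)]
  = 0.4715 + 0.2668
  = 0.7383 bits
H(B) = -[(1/6)·log₂(1/6) + (5/6)·log₂(5/6)]
  = 0.4308 + 0.2192
  = 0.6500 bits
H(A,B) = -[(5/144)·log₂(5/144) + (25/144)·log₂(25/144) + (19/144)·log₂(19/144) + (95/144)·log₂(95/144)]
  = 0.1683 + 0.4386 + 0.3855 + 0.3959
  = 1.3883 bits

I(A;B) = H(A) + H(B) - H(A,B)
  = 0.7383 + 0.6500 - 1.3883
  = 0.0000 bits

min(H(A), H(B)) = min(0.7383, 0.6500) = 0.6500 bits
Since 0.0000 ≤ 0.6500, the bound is satisfied ✓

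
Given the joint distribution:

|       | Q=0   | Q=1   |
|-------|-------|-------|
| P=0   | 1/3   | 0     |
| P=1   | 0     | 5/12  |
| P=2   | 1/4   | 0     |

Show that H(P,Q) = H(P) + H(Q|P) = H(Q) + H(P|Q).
Marginal P(P) (row sums):
  P(P=0) = 1/3 + 0 = 1/3
  P(P=1) = 0 + 5/12 = 5/12
  P(P=2) = 1/4 + 0 = 1/4
Marginal P(Q) (column sums):
  P(Q=0) = 1/3 + 0 + 1/4 = 7/12
  P(Q=1) = 0 + 5/12 + 0 = 5/12

Decomposition 1: H(P) + H(Q|P)
H(P) = -[(1/3)·log₂(1/3) + (5/12)·log₂(5/12) + (1/4)·log₂(1/4)]
  = 0.5283 + 0.5263 + 0.5000
  = 1.5546 bits
H(Q|P) = -Σ P(P,Q)·log₂ P(Q|P), where P(Q|P) = P(P,Q) / P(P)
  (cells with P(P,Q) = 0 contribute 0)
  (P=0,Q=0): P(Q|P) = (1/3)/(1/3) = 1;  -(1/3)·log₂(1) = 0.0000
  (P=1,Q=1): P(Q|P) = (5/12)/(5/12) = 1;  -(5/12)·log₂(1) = 0.0000
  (P=2,Q=0): P(Q|P) = (1/4)/(1/4) = 1;  -(1/4)·log₂(1) = 0.0000
H(Q|P) = 0.0000 + 0.0000 + 0.0000
  = 0.0000 bits
H(P) + H(Q|P) = 1.5546 + 0.0000 = 1.5546 bits

Decomposition 2: H(Q) + H(P|Q)
H(Q) = -[(7/12)·log₂(7/12) + (5/12)·log₂(5/12)]
  = 0.4536 + 0.5263
  = 0.9799 bits
H(P|Q) = -Σ P(P,Q)·log₂ P(P|Q), where P(P|Q) = P(P,Q) / P(Q)
  (cells with P(P,Q) = 0 contribute 0)
  (P=0,Q=0): P(P|Q) = (1/3)/(7/12) = 4/7;  -(1/3)·log₂(4/7) = 0.2691
  (P=1,Q=1): P(P|Q) = (5/12)/(5/12) = 1;  -(5/12)·log₂(1) = 0.0000
  (P=2,Q=0): P(P|Q) = (1/4)/(7/12) = 3/7;  -(1/4)·log₂(3/7) = 0.3056
H(P|Q) = 0.2691 + 0.0000 + 0.3056
  = 0.5747 bits
H(Q) + H(P|Q) = 0.9799 + 0.5747 = 1.5546 bits

Direct computation of the joint entropy:
H(P,Q) = -[(1/3)·log₂(1/3) + (5/12)·log₂(5/12) + (1/4)·log₂(1/4)]
  = 0.5283 + 0.5263 + 0.5000
  = 1.5546 bits

All three agree: H(P,Q) = 1.5546 bits ✓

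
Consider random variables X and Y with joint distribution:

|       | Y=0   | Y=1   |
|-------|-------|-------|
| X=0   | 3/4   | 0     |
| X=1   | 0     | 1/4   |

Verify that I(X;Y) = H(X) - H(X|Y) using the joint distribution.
Left side, from I(X;Y) = H(X) + H(Y) - H(X,Y):
Marginal P(X) (row sums):
  P(X=0) = 3/4 + 0 = 3/4
  P(X=1) = 0 + 1/4 = 1/4
Marginal P(Y) (column sums):
  P(Y=0) = 3/4 + 0 = 3/4
  P(Y=1) = 0 + 1/4 = 1/4

H(X) = -[(3/4)·log₂(3/4) + (1/4)·log₂(1/4)]
  = 0.3113 + 0.5000
  = 0.8113 bits
H(Y) = -[(3/4)·log₂(3/4) + (1/4)·log₂(1/4)]
  = 0.3113 + 0.5000
  = 0.8113 bits
H(X,Y) = -[(3/4)·log₂(3/4) + (1/4)·log₂(1/4)]
  = 0.3113 + 0.5000
  = 0.8113 bits

I(X;Y) = H(X) + H(Y) - H(X,Y)
  = 0.8113 + 0.8113 - 0.8113
  = 0.8113 bits

Right side, with H(X|Y) computed directly from the conditional probabilities:
H(X|Y) = -Σ P(X,Y)·log₂ P(X|Y), where P(X|Y) = P(X,Y) / P(Y)
  (cells with P(X,Y) = 0 contribute 0)
  (X=0,Y=0): P(X|Y) = (3/4)/(3/4) = 1;  -(3/4)·log₂(1) = 0.0000
  (X=1,Y=1): P(X|Y) = (1/4)/(1/4) = 1;  -(1/4)·log₂(1) = 0.0000
H(X|Y) = 0.0000 + 0.0000
  = 0.0000 bits
H(X) - H(X|Y) = 0.8113 - 0.0000 = 0.8113 bits

Both sides equal 0.8113 bits, so I(X;Y) = H(X) - H(X|Y) ✓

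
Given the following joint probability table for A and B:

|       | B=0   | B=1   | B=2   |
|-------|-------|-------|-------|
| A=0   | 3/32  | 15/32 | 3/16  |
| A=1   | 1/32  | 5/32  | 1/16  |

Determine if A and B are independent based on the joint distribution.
Marginal P(A) (row sums):
  P(A=0) = 3/32 + 15/32 + 3/16 = 3/4
  P(A=1) = 1/32 + 5/32 + 1/16 = 1/4
Marginal P(B) (column sums):
  P(B=0) = 3/32 + 1/32 = 1/8
  P(B=1) = 15/32 + 5/32 = 5/8
  P(B=2) = 3/16 + 1/16 = 1/4

A and B are independent iff P(A=i,B=j) = P(A=i)·P(B=j) for every cell.
  P(A=0)·P(B=0) = 3/4 × 1/8 = 3/32 = P(A=0,B=0) ✓
  P(A=0)·P(B=1) = 3/4 × 5/8 = 15/32 = P(A=0,B=1) ✓
  P(A=0)·P(B=2) = 3/4 × 1/4 = 3/16 = P(A=0,B=2) ✓
  P(A=1)·P(B=0) = 1/4 × 1/8 = 1/32 = P(A=1,B=0) ✓
  P(A=1)·P(B=1) = 1/4 × 5/8 = 5/32 = P(A=1,B=1) ✓
  P(A=1)·P(B=2) = 1/4 × 1/4 = 1/16 = P(A=1,B=2) ✓

Yes, A and B are independent: every cell factors, so I(A;B) = 0 bits.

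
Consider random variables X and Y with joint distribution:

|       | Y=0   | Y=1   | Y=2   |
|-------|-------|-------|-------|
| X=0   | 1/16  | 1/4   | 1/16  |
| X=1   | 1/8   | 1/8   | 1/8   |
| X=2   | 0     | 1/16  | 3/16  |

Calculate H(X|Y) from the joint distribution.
Marginal P(Y) (column sums):
  P(Y=0) = 1/16 + 1/8 + 0 = 3/16
  P(Y=1) = 1/4 + 1/8 + 1/16 = 7/16
  P(Y=2) = 1/16 + 1/8 + 3/16 = 3/8

H(X|Y) = -Σ P(X,Y)·log₂ P(X|Y), where P(X|Y) = P(X,Y) / P(Y)
  (cells with P(X,Y) = 0 contribute 0)
  (X=0,Y=0): P(X|Y) = (1/16)/(3/16) = 1/3;  -(1/16)·log₂(1/3) = 0.0991
  (X=0,Y=1): P(X|Y) = (1/4)/(7/16) = 4/7;  -(1/4)·log₂(4/7) = 0.2018
  (X=0,Y=2): P(X|Y) = (1/16)/(3/8) = 1/6;  -(1/16)·log₂(1/6) = 0.1616
  (X=1,Y=0): P(X|Y) = (1/8)/(3/16) = 2/3;  -(1/8)·log₂(2/3) = 0.0731
  (X=1,Y=1): P(X|Y) = (1/8)/(7/16) = 2/7;  -(1/8)·log₂(2/7) = 0.2259
  (X=1,Y=2): P(X|Y) = (1/8)/(3/8) = 1/3;  -(1/8)·log₂(1/3) = 0.1981
  (X=2,Y=1): P(X|Y) = (1/16)/(7/16) = 1/7;  -(1/16)·log₂(1/7) = 0.1755
  (X=2,Y=2): P(X|Y) = (3/16)/(3/8) = 1/2;  -(3/16)·log₂(1/2) = 0.1875
H(X|Y) = 0.0991 + 0.2018 + 0.1616 + 0.0731 + 0.2259 + 0.1981 + 0.1755 + 0.1875
  = 1.3226 bits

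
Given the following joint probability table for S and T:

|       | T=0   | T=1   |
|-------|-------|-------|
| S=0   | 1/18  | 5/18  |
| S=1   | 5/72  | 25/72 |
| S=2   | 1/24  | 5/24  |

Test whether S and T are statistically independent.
Marginal P(S) (row sums):
  P(S=0) = 1/18 + 5/18 = 1/3
  P(S=1) = 5/72 + 25/72 = 5/12
  P(S=2) = 1/24 + 5/24 = 1/4
Marginal P(T) (column sums):
  P(T=0) = 1/18 + 5/72 + 1/24 = 1/6
  P(T=1) = 5/18 + 25/72 + 5/24 = 5/6

S and T are independent iff P(S=i,T=j) = P(S=i)·P(T=j) for every cell.
  P(S=0)·P(T=0) = 1/3 × 1/6 = 1/18 = P(S=0,T=0) ✓
  P(S=0)·P(T=1) = 1/3 × 5/6 = 5/18 = P(S=0,T=1) ✓
  P(S=1)·P(T=0) = 5/12 × 1/6 = 5/72 = P(S=1,T=0) ✓
  P(S=1)·P(T=1) = 5/12 × 5/6 = 25/72 = P(S=1,T=1) ✓
  P(S=2)·P(T=0) = 1/4 × 1/6 = 1/24 = P(S=2,T=0) ✓
  P(S=2)·P(T=1) = 1/4 × 5/6 = 5/24 = P(S=2,T=1) ✓

Yes, S and T are independent: every cell factors, so I(S;T) = 0 bits.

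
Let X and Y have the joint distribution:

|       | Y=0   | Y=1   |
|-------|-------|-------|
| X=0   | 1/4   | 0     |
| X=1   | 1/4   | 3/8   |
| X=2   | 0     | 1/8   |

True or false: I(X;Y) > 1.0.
Marginal P(X) (row sums):
  P(X=0) = 1/4 + 0 = 1/4
  P(X=1) = 1/4 + 3/8 = 5/8
  P(X=2) = 0 + 1/8 = 1/8
Marginal P(Y) (column sums):
  P(Y=0) = 1/4 + 1/4 + 0 = 1/2
  P(Y=1) = 0 + 3/8 + 1/8 = 1/2

H(X) = -[(1/4)·log₂(1/4) + (5/8)·log₂(5/8) + (1/8)·log₂(1/8)]
  = 0.5000 + 0.4238 + 0.3750
  = 1.2988 bits
H(Y) = -[(1/2)·log₂(1/2) + (1/2)·log₂(1/2)]
  = 0.5000 + 0.5000
  = 1.0000 bits
H(X,Y) = -[(1/4)·log₂(1/4) + (1/4)·log₂(1/4) + (3/8)·log₂(3/8) + (1/8)·log₂(1/8)]
  = 0.5000 + 0.5000 + 0.5306 + 0.3750
  = 1.9056 bits

I(X;Y) = H(X) + H(Y) - H(X,Y)
  = 1.2988 + 1.0000 - 1.9056
  = 0.3932 bits

False. I(X;Y) = 0.3932 bits, which is ≤ 1.0 bits.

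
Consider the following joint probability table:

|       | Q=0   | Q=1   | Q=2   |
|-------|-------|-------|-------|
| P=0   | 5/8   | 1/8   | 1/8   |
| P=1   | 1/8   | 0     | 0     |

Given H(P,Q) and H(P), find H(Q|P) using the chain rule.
From the chain rule: H(P,Q) = H(P) + H(Q|P)
Therefore: H(Q|P) = H(P,Q) - H(P)

H(P,Q) = -[(5/8)·log₂(5/8) + (1/8)·log₂(1/8) + (1/8)·log₂(1/8) + (1/8)·log₂(1/8)]
  = 0.4238 + 0.3750 + 0.3750 + 0.3750
  = 1.5488 bits
Marginal P(P) (row sums):
  P(P=0) = 5/8 + 1/8 + 1/8 = 7/8
  P(P=1) = 1/8 + 0 + 0 = 1/8
H(P) = -[(7/8)·log₂(7/8) + (1/8)·log₂(1/8)]
  = 0.1686 + 0.3750
  = 0.5436 bits

H(Q|P) = 1.5488 - 0.5436 = 1.0052 bits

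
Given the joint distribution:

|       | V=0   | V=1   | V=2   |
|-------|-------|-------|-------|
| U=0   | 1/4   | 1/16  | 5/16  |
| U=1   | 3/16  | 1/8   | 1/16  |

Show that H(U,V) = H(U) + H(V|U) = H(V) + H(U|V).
Marginal P(U) (row sums):
  P(U=0) = 1/4 + 1/16 + 5/16 = 5/8
  P(U=1) = 3/16 + 1/8 + 1/16 = 3/8
Marginal P(V) (column sums):
  P(V=0) = 1/4 + 3/16 = 7/16
  P(V=1) = 1/16 + 1/8 = 3/16
  P(V=2) = 5/16 + 1/16 = 3/8

Decomposition 1: H(U) + H(V|U)
H(U) = -[(5/8)·log₂(5/8) + (3/8)·log₂(3/8)]
  = 0.4238 + 0.5306
  = 0.9544 bits
H(V|U) = -Σ P(U,V)·log₂ P(V|U), where P(V|U) = P(U,V) / P(U)
  (U=0,V=0): P(V|U) = (1/4)/(5/8) = 2/5;  -(1/4)·log₂(2/5) = 0.3305
  (U=0,V=1): P(V|U) = (1/16)/(5/8) = 1/10;  -(1/16)·log₂(1/10) = 0.2076
  (U=0,V=2): P(V|U) = (5/16)/(5/8) = 1/2;  -(5/16)·log₂(1/2) = 0.3125
  (U=1,V=0): P(V|U) = (3/16)/(3/8) = 1/2;  -(3/16)·log₂(1/2) = 0.1875
  (U=1,V=1): P(V|U) = (1/8)/(3/8) = 1/3;  -(1/8)·log₂(1/3) = 0.1981
  (U=1,V=2): P(V|U) = (1/16)/(3/8) = 1/6;  -(1/16)·log₂(1/6) = 0.1616
H(V|U) = 0.3305 + 0.2076 + 0.3125 + 0.1875 + 0.1981 + 0.1616
  = 1.3978 bits
H(U) + H(V|U) = 0.9544 + 1.3978 = 2.3522 bits

Decomposition 2: H(V) + H(U|V)
H(V) = -[(7/16)·log₂(7/16) + (3/16)·log₂(3/16) + (3/8)·log₂(3/8)]
  = 0.5218 + 0.4528 + 0.5306
  = 1.5052 bits
H(U|V) = -Σ P(U,V)·log₂ P(U|V), where P(U|V) = P(U,V) / P(V)
  (U=0,V=0): P(U|V) = (1/4)/(7/16) = 4/7;  -(1/4)·log₂(4/7) = 0.2018
  (U=0,V=1): P(U|V) = (1/16)/(3/16) = 1/3;  -(1/16)·log₂(1/3) = 0.0991
  (U=0,V=2): P(U|V) = (5/16)/(3/8) = 5/6;  -(5/16)·log₂(5/6) = 0.0822
  (U=1,V=0): P(U|V) = (3/16)/(7/16) = 3/7;  -(3/16)·log₂(3/7) = 0.2292
  (U=1,V=1): P(U|V) = (1/8)/(3/16) = 2/3;  -(1/8)·log₂(2/3) = 0.0731
  (U=1,V=2): P(U|V) = (1/16)/(3/8) = 1/6;  -(1/16)·log₂(1/6) = 0.1616
H(U|V) = 0.2018 + 0.0991 + 0.0822 + 0.2292 + 0.0731 + 0.1616
  = 0.8470 bits
H(V) + H(U|V) = 1.5052 + 0.8470 = 2.3522 bits

Direct computation of the joint entropy:
H(U,V) = -[(1/4)·log₂(1/4) + (1/16)·log₂(1/16) + (5/16)·log₂(5/16) + (3/16)·log₂(3/16) + (1/8)·log₂(1/8) + (1/16)·log₂(1/16)]
  = 0.5000 + 0.2500 + 0.5244 + 0.4528 + 0.3750 + 0.2500
  = 2.3522 bits

All three agree: H(U,V) = 2.3522 bits ✓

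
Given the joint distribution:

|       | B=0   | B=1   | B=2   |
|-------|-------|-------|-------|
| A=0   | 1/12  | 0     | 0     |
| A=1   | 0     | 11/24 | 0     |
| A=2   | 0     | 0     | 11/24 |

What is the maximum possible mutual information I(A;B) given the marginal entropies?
The upper bound on mutual information is I(A;B) ≤ min(H(A), H(B)).

Marginal P(A) (row sums):
  P(A=0) = 1/12 + 0 + 0 = 1/12
  P(A=1) = 0 + 11/24 + 0 = 11/24
  P(A=2) = 0 + 0 + 11/24 = 11/24
Marginal P(B) (column sums):
  P(B=0) = 1/12 + 0 + 0 = 1/12
  P(B=1) = 0 + 11/24 + 0 = 11/24
  P(B=2) = 0 + 0 + 11/24 = 11/24

H(A) = -[(1/12)·log₂(1/12) + (11/24)·log₂(11/24) + (11/24)·log₂(11/24)]
  = 0.2987 + 0.5159 + 0.5159
  = 1.3305 bits
H(B) = -[(1/12)·log₂(1/12) + (11/24)·log₂(11/24) + (11/24)·log₂(11/24)]
  = 0.2987 + 0.5159 + 0.5159
  = 1.3305 bits

Maximum possible I(A;B) = min(1.3305, 1.3305) = 1.3305 bits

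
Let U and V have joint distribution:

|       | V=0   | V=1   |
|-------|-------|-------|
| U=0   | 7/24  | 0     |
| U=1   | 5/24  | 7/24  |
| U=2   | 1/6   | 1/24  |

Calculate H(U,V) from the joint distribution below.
H(U,V) = -Σ P(U,V) log₂ P(U,V), summed over the non-zero cells:
H(U,V) = -[(7/24)·log₂(7/24) + (5/24)·log₂(5/24) + (7/24)·log₂(7/24) + (1/6)·log₂(1/6) + (1/24)·log₂(1/24)]
  = 0.5185 + 0.4715 + 0.5185 + 0.4308 + 0.1910
  = 2.1303 bits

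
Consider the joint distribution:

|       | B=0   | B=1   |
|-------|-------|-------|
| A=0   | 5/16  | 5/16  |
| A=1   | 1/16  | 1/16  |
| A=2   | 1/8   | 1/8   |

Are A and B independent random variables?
Marginal P(A) (row sums):
  P(A=0) = 5/16 + 5/16 = 5/8
  P(A=1) = 1/16 + 1/16 = 1/8
  P(A=2) = 1/8 + 1/8 = 1/4
Marginal P(B) (column sums):
  P(B=0) = 5/16 + 1/16 + 1/8 = 1/2
  P(B=1) = 5/16 + 1/16 + 1/8 = 1/2

A and B are independent iff P(A=i,B=j) = P(A=i)·P(B=j) for every cell.
  P(A=0)·P(B=0) = 5/8 × 1/2 = 5/16 = P(A=0,B=0) ✓
  P(A=0)·P(B=1) = 5/8 × 1/2 = 5/16 = P(A=0,B=1) ✓
  P(A=1)·P(B=0) = 1/8 × 1/2 = 1/16 = P(A=1,B=0) ✓
  P(A=1)·P(B=1) = 1/8 × 1/2 = 1/16 = P(A=1,B=1) ✓
  P(A=2)·P(B=0) = 1/4 × 1/2 = 1/8 = P(A=2,B=0) ✓
  P(A=2)·P(B=1) = 1/4 × 1/2 = 1/8 = P(A=2,B=1) ✓

Yes, A and B are independent: every cell factors, so I(A;B) = 0 bits.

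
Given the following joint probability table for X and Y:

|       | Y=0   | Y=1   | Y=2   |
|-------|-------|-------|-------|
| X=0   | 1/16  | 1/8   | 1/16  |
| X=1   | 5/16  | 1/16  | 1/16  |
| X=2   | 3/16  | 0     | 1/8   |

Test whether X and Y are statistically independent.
Marginal P(X) (row sums):
  P(X=0) = 1/16 + 1/8 + 1/16 = 1/4
  P(X=1) = 5/16 + 1/16 + 1/16 = 7/16
  P(X=2) = 3/16 + 0 + 1/8 = 5/16
Marginal P(Y) (column sums):
  P(Y=0) = 1/16 + 5/16 + 3/16 = 9/16
  P(Y=1) = 1/8 + 1/16 + 0 = 3/16
  P(Y=2) = 1/16 + 1/16 + 1/8 = 1/4

X and Y are independent iff P(X=i,Y=j) = P(X=i)·P(Y=j) for every cell.
  P(X=0)·P(Y=0) = 1/4 × 9/16 = 9/64, but P(X=0,Y=0) = 1/16 ✗

No, X and Y are not independent. Quantitatively, I(X;Y) > 0:

H(X) = -[(1/4)·log₂(1/4) + (7/16)·log₂(7/16) + (5/16)·log₂(5/16)]
  = 0.5000 + 0.5218 + 0.5244
  = 1.5462 bits
H(Y) = -[(9/16)·log₂(9/16) + (3/16)·log₂(3/16) + (1/4)·log₂(1/4)]
  = 0.4669 + 0.4528 + 0.5000
  = 1.4197 bits
H(X,Y) = -[(1/16)·log₂(1/16) + (1/8)·log₂(1/8) + (1/16)·log₂(1/16) + (5/16)·log₂(5/16) + (1/16)·log₂(1/16) + (1/16)·log₂(1/16) + (3/16)·log₂(3/16) + (1/8)·log₂(1/8)]
  = 0.2500 + 0.3750 + 0.2500 + 0.5244 + 0.2500 + 0.2500 + 0.4528 + 0.3750
  = 2.7272 bits
I(X;Y) = H(X) + H(Y) - H(X,Y) = 1.5462 + 1.4197 - 2.7272 = 0.2387 bits > 0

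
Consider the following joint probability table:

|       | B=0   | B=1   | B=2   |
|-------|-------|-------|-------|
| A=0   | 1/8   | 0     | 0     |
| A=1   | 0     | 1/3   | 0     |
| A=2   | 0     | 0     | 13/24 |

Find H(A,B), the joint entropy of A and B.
H(A,B) = -Σ P(A,B) log₂ P(A,B), summed over the non-zero cells:
H(A,B) = -[(1/8)·log₂(1/8) + (1/3)·log₂(1/3) + (13/24)·log₂(13/24)]
  = 0.3750 + 0.5283 + 0.4791
  = 1.3824 bits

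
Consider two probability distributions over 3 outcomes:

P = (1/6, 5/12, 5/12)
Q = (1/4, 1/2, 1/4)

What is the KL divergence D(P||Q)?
D(P||Q) = Σ P(i) log₂(P(i)/Q(i))
  i=0: (1/6) × log₂((1/6)/(1/4)) = (1/6) × log₂(2/3) = -0.0975
  i=1: (5/12) × log₂((5/12)/(1/2)) = (5/12) × log₂(5/6) = -0.1096
  i=2: (5/12) × log₂((5/12)/(1/4)) = (5/12) × log₂(5/3) = 0.3071
D(P||Q) = -0.0975 - 0.1096 + 0.3071
  = 0.1000 bits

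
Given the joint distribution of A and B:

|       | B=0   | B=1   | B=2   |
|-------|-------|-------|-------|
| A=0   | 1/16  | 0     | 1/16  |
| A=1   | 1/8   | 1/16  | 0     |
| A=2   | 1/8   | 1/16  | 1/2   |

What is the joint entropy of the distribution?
H(A,B) = -Σ P(A,B) log₂ P(A,B), summed over the non-zero cells:
H(A,B) = -[(1/16)·log₂(1/16) + (1/16)·log₂(1/16) + (1/8)·log₂(1/8) + (1/16)·log₂(1/16) + (1/8)·log₂(1/8) + (1/16)·log₂(1/16) + (1/2)·log₂(1/2)]
  = 0.2500 + 0.2500 + 0.3750 + 0.2500 + 0.3750 + 0.2500 + 0.5000
  = 2.2500 bits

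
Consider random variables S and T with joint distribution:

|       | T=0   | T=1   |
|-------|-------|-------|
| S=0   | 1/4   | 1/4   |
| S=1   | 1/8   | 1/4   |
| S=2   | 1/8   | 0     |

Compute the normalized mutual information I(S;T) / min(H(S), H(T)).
Marginal P(S) (row sums):
  P(S=0) = 1/4 + 1/4 = 1/2
  P(S=1) = 1/8 + 1/4 = 3/8
  P(S=2) = 1/8 + 0 = 1/8
Marginal P(T) (column sums):
  P(T=0) = 1/4 + 1/8 + 1/8 = 1/2
  P(T=1) = 1/4 + 1/4 + 0 = 1/2

H(S) = -[(1/2)·log₂(1/2) + (3/8)·log₂(3/8) + (1/8)·log₂(1/8)]
  = 0.5000 + 0.5306 + 0.3750
  = 1.4056 bits
H(T) = -[(1/2)·log₂(1/2) + (1/2)·log₂(1/2)]
  = 0.5000 + 0.5000
  = 1.0000 bits
H(S,T) = -[(1/4)·log₂(1/4) + (1/4)·log₂(1/4) + (1/8)·log₂(1/8) + (1/4)·log₂(1/4) + (1/8)·log₂(1/8)]
  = 0.5000 + 0.5000 + 0.3750 + 0.5000 + 0.3750
  = 2.2500 bits

I(S;T) = H(S) + H(T) - H(S,T)
  = 1.4056 + 1.0000 - 2.2500
  = 0.1556 bits

min(H(S), H(T)) = min(1.4056, 1.0000) = 1.0000 bits
Normalized MI = 0.1556 / 1.0000 = 0.1556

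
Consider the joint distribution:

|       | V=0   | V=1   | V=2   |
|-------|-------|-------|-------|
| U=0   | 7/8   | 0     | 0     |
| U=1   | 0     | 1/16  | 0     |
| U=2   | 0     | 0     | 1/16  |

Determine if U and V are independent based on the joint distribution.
Marginal P(U) (row sums):
  P(U=0) = 7/8 + 0 + 0 = 7/8
  P(U=1) = 0 + 1/16 + 0 = 1/16
  P(U=2) = 0 + 0 + 1/16 = 1/16
Marginal P(V) (column sums):
  P(V=0) = 7/8 + 0 + 0 = 7/8
  P(V=1) = 0 + 1/16 + 0 = 1/16
  P(V=2) = 0 + 0 + 1/16 = 1/16

U and V are independent iff P(U=i,V=j) = P(U=i)·P(V=j) for every cell.
  P(U=0)·P(V=0) = 7/8 × 7/8 = 49/64, but P(U=0,V=0) = 7/8 ✗

No, U and V are not independent. Quantitatively, I(U;V) > 0:

H(U) = -[(7/8)·log₂(7/8) + (1/16)·log₂(1/16) + (1/16)·log₂(1/16)]
  = 0.1686 + 0.2500 + 0.2500
  = 0.6686 bits
H(V) = -[(7/8)·log₂(7/8) + (1/16)·log₂(1/16) + (1/16)·log₂(1/16)]
  = 0.1686 + 0.2500 + 0.2500
  = 0.6686 bits
H(U,V) = -[(7/8)·log₂(7/8) + (1/16)·log₂(1/16) + (1/16)·log₂(1/16)]
  = 0.1686 + 0.2500 + 0.2500
  = 0.6686 bits
I(U;V) = H(U) + H(V) - H(U,V) = 0.6686 + 0.6686 - 0.6686 = 0.6686 bits > 0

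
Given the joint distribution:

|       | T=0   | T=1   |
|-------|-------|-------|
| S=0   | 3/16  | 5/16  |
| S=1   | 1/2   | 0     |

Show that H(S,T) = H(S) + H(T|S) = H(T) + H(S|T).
Marginal P(S) (row sums):
  P(S=0) = 3/16 + 5/16 = 1/2
  P(S=1) = 1/2 + 0 = 1/2
Marginal P(T) (column sums):
  P(T=0) = 3/16 + 1/2 = 11/16
  P(T=1) = 5/16 + 0 = 5/16

Decomposition 1: H(S) + H(T|S)
H(S) = -[(1/2)·log₂(1/2) + (1/2)·log₂(1/2)]
  = 0.5000 + 0.5000
  = 1.0000 bits
H(T|S) = -Σ P(S,T)·log₂ P(T|S), where P(T|S) = P(S,T) / P(S)
  (cells with P(S,T) = 0 contribute 0)
  (S=0,T=0): P(T|S) = (3/16)/(1/2) = 3/8;  -(3/16)·log₂(3/8) = 0.2653
  (S=0,T=1): P(T|S) = (5/16)/(1/2) = 5/8;  -(5/16)·log₂(5/8) = 0.2119
  (S=1,T=0): P(T|S) = (1/2)/(1/2) = 1;  -(1/2)·log₂(1) = 0.0000
H(T|S) = 0.2653 + 0.2119 + 0.0000
  = 0.4772 bits
H(S) + H(T|S) = 1.0000 + 0.4772 = 1.4772 bits

Decomposition 2: H(T) + H(S|T)
H(T) = -[(11/16)·log₂(11/16) + (5/16)·log₂(5/16)]
  = 0.3716 + 0.5244
  = 0.8960 bits
H(S|T) = -Σ P(S,T)·log₂ P(S|T), where P(S|T) = P(S,T) / P(T)
  (cells with P(S,T) = 0 contribute 0)
  (S=0,T=0): P(S|T) = (3/16)/(11/16) = 3/11;  -(3/16)·log₂(3/11) = 0.3515
  (S=0,T=1): P(S|T) = (5/16)/(5/16) = 1;  -(5/16)·log₂(1) = 0.0000
  (S=1,T=0): P(S|T) = (1/2)/(11/16) = 8/11;  -(1/2)·log₂(8/11) = 0.2297
H(S|T) = 0.3515 + 0.0000 + 0.2297
  = 0.5812 bits
H(T) + H(S|T) = 0.8960 + 0.5812 = 1.4772 bits

Direct computation of the joint entropy:
H(S,T) = -[(3/16)·log₂(3/16) + (5/16)·log₂(5/16) + (1/2)·log₂(1/2)]
  = 0.4528 + 0.5244 + 0.5000
  = 1.4772 bits

All three agree: H(S,T) = 1.4772 bits ✓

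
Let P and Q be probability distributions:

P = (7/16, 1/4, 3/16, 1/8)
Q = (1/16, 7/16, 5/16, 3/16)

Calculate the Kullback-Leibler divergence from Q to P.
D(P||Q) = Σ P(i) log₂(P(i)/Q(i))
  i=0: (7/16) × log₂((7/16)/(1/16)) = (7/16) × log₂(7) = 1.2282
  i=1: (1/4) × log₂((1/4)/(7/16)) = (1/4) × log₂(4/7) = -0.2018
  i=2: (3/16) × log₂((3/16)/(5/16)) = (3/16) × log₂(3/5) = -0.1382
  i=3: (1/8) × log₂((1/8)/(3/16)) = (1/8) × log₂(2/3) = -0.0731
D(P||Q) = 1.2282 - 0.2018 - 0.1382 - 0.0731
  = 0.8151 bits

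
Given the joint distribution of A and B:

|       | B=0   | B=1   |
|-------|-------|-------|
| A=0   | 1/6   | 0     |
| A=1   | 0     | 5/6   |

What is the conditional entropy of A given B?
Marginal P(B) (column sums):
  P(B=0) = 1/6 + 0 = 1/6
  P(B=1) = 0 + 5/6 = 5/6

H(A|B) = -Σ P(A,B)·log₂ P(A|B), where P(A|B) = P(A,B) / P(B)
  (cells with P(A,B) = 0 contribute 0)
  (A=0,B=0): P(A|B) = (1/6)/(1/6) = 1;  -(1/6)·log₂(1) = 0.0000
  (A=1,B=1): P(A|B) = (5/6)/(5/6) = 1;  -(5/6)·log₂(1) = 0.0000
H(A|B) = 0.0000 + 0.0000
  = 0.0000 bits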